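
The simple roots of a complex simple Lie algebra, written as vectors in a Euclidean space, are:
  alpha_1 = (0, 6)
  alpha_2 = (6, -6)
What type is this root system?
B_2 (so(5))

Compute the Cartan integers a_ij = 2(alpha_i, alpha_j)/(alpha_j, alpha_j); the resulting 2x2 Cartan matrix is
[[2, -1], [-2, 2]].
The roots have two lengths (squared-length ratio 2:1); the short ones are alpha_{1}. The associated Dynkin diagram is a chain of 2 nodes with a double edge at one end; the terminal node there is the unique short simple root (B_2), so the type is B_2 (the algebra so(5)).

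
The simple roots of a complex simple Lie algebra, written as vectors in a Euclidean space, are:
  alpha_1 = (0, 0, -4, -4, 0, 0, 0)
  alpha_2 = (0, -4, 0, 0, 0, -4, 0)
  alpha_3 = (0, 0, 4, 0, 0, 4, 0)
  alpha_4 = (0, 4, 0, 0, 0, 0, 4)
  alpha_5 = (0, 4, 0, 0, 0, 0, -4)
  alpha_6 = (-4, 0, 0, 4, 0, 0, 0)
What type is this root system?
Compute the Cartan integers a_ij = 2(alpha_i, alpha_j)/(alpha_j, alpha_j); the resulting 6x6 Cartan matrix is
[[2, 0, -1, 0, 0, -1], [0, 2, -1, -1, -1, 0], [-1, -1, 2, 0, 0, 0], [0, -1, 0, 2, 0, 0], [0, -1, 0, 0, 2, 0], [-1, 0, 0, 0, 0, 2]].
All simple roots have the same length, so the diagram is simply laced. The associated Dynkin diagram is a chain of 4 nodes with a fork of two nodes at one end (D_6), so the type is D_6 (the algebra so(12)).

D_6 (so(12))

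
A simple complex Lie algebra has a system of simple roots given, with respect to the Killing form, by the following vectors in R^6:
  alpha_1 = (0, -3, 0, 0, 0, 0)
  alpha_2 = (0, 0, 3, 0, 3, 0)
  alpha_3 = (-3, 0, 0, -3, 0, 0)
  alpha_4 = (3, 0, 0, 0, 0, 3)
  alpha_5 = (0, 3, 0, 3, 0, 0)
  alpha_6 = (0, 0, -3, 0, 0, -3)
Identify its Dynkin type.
B6

Compute the Cartan integers a_ij = 2(alpha_i, alpha_j)/(alpha_j, alpha_j); the resulting 6x6 Cartan matrix is
[[2, 0, 0, 0, -1, 0], [0, 2, 0, 0, 0, -1], [0, 0, 2, -1, -1, 0], [0, 0, -1, 2, 0, -1], [-2, 0, -1, 0, 2, 0], [0, -1, 0, -1, 0, 2]].
The roots have two lengths (squared-length ratio 2:1); the short ones are alpha_{1}. The associated Dynkin diagram is a chain of 6 nodes with a double edge at one end; the terminal node there is the unique short simple root (B_6), so the type is B_6 (the algebra so(13)).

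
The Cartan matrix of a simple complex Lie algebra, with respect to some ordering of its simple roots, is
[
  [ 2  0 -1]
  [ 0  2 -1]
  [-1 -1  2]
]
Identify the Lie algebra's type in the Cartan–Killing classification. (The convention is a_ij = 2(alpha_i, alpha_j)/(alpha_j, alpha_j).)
A_3

The matrix has rank 3 with 2's on the diagonal. Reading the off-diagonal entries as Dynkin edges (a single edge where a_ij = a_ji = -1; a double or triple edge where a_ij * a_ji = 2 or 3), the diagram is a chain of 3 nodes with single edges (A_3). One simple-root ordering that puts it in standard form is (alpha_2, alpha_3, alpha_1). So the algebra is type A_3, i.e. sl(4).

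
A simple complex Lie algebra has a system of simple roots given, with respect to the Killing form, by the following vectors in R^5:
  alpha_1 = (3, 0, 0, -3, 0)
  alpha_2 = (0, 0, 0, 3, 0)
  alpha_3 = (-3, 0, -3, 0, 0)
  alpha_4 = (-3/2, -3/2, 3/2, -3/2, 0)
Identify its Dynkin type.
Compute the Cartan integers a_ij = 2(alpha_i, alpha_j)/(alpha_j, alpha_j); the resulting 4x4 Cartan matrix is
[[2, -2, -1, 0], [-1, 2, 0, -1], [-1, 0, 2, 0], [0, -1, 0, 2]].
The roots have two lengths (squared-length ratio 2:1); the short ones are alpha_{2,4}. The associated Dynkin diagram is a chain of 4 nodes with a double edge between the middle two (F_4), so the type is F_4.

type F_4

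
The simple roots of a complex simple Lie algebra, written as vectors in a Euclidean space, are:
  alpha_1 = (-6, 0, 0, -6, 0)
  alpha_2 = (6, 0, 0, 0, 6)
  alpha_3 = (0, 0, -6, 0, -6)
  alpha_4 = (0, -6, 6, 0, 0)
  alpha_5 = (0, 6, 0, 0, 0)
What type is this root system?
Compute the Cartan integers a_ij = 2(alpha_i, alpha_j)/(alpha_j, alpha_j); the resulting 5x5 Cartan matrix is
[[2, -1, 0, 0, 0], [-1, 2, -1, 0, 0], [0, -1, 2, -1, 0], [0, 0, -1, 2, -2], [0, 0, 0, -1, 2]].
The roots have two lengths (squared-length ratio 2:1); the short ones are alpha_{5}. The associated Dynkin diagram is a chain of 5 nodes with a double edge at one end; the terminal node there is the unique short simple root (B_5), so the type is B_5 (the algebra so(11)).

B5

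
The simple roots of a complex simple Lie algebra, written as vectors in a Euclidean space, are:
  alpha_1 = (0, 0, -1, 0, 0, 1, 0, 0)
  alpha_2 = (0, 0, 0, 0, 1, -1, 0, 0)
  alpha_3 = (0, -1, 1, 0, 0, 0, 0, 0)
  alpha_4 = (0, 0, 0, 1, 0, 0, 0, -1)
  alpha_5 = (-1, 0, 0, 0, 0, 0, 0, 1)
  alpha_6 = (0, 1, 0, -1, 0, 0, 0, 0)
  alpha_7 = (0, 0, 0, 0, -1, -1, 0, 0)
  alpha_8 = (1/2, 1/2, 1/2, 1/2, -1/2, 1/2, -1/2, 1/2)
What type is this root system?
E_8

Compute the Cartan integers a_ij = 2(alpha_i, alpha_j)/(alpha_j, alpha_j); the resulting 8x8 Cartan matrix is
[[2, -1, -1, 0, 0, 0, -1, 0], [-1, 2, 0, 0, 0, 0, 0, -1], [-1, 0, 2, 0, 0, -1, 0, 0], [0, 0, 0, 2, -1, -1, 0, 0], [0, 0, 0, -1, 2, 0, 0, 0], [0, 0, -1, -1, 0, 2, 0, 0], [-1, 0, 0, 0, 0, 0, 2, 0], [0, -1, 0, 0, 0, 0, 0, 2]].
All simple roots have the same length, so the diagram is simply laced. The associated Dynkin diagram is a chain of 7 nodes with one extra node attached to the third node from one end (E_8), so the type is E_8.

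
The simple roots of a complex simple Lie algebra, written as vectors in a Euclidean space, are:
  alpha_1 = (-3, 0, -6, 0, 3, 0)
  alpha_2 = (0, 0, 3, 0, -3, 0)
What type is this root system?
Compute the Cartan integers a_ij = 2(alpha_i, alpha_j)/(alpha_j, alpha_j); the resulting 2x2 Cartan matrix is
[[2, -3], [-1, 2]].
The roots have two lengths (squared-length ratio 3:1); the short ones are alpha_{2}. The associated Dynkin diagram is two nodes joined by a triple edge (G_2), so the type is G_2.

type G_2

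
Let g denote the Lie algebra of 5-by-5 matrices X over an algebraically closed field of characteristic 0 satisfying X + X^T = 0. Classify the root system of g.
type B_2

This is so(5) with 5 odd, which has dimension 5(5-1)/2 = 10 and rank (5-1)/2 = 2. In the classification of classical Lie algebras, the orthogonal algebra so(2n+1) in an odd number of variables has type B_n; here n = 2, so the Dynkin diagram is a chain of 2 nodes with a double edge at one end; the terminal node there is the unique short simple root (B_2). Hence the type is B_2.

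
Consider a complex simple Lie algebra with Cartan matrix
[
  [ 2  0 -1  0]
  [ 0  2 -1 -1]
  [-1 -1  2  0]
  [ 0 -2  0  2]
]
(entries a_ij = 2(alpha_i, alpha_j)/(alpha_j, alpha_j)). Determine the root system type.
C_4

The matrix has rank 4 with 2's on the diagonal. Reading the off-diagonal entries as Dynkin edges (a single edge where a_ij = a_ji = -1; a double or triple edge where a_ij * a_ji = 2 or 3), the diagram is a chain of 4 nodes with a double edge at one end; the terminal node there is the unique long simple root (C_4). One simple-root ordering that puts it in standard form is (alpha_1, alpha_3, alpha_2, alpha_4). So the algebra is type C_4, i.e. sp(8).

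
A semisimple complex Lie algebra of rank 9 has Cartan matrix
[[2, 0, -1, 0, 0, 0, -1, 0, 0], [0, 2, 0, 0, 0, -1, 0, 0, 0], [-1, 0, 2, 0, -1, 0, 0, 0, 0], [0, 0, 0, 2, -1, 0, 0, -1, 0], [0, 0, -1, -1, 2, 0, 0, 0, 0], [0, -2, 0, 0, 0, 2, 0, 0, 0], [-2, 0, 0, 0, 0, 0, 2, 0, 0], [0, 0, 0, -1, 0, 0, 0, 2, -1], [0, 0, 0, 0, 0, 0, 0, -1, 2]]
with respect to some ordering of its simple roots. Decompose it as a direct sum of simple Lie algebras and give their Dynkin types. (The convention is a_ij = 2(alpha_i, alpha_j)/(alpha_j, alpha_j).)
The diagram associated to this matrix has two connected components: the simple roots {alpha_2, alpha_6} form a chain of 2 nodes with a double edge at one end; the terminal node there is the unique short simple root (B_2), and {alpha_1, alpha_3, alpha_4, alpha_5, alpha_7, alpha_8, alpha_9} form a chain of 7 nodes with a double edge at one end; the terminal node there is the unique long simple root (C_7). A semisimple Lie algebra decomposes uniquely as the direct sum of simple ideals, one per connected component of its Dynkin diagram, so g ≅ B_2 ⊕ C_7 (dimension 10 + 105 = 115).

B_2 (so(5)) ⊕ C_7 (sp(14))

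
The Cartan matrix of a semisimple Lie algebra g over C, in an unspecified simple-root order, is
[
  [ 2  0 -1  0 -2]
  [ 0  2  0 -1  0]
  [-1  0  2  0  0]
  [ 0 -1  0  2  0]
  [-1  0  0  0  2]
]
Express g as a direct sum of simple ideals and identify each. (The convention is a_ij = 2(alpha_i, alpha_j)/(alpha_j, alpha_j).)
A_2 (sl(3)) + B_3 (so(7))

The diagram associated to this matrix has two connected components: the simple roots {alpha_2, alpha_4} form a chain of 2 nodes with single edges (A_2), and {alpha_1, alpha_3, alpha_5} form a chain of 3 nodes with a double edge at one end; the terminal node there is the unique short simple root (B_3). A semisimple Lie algebra decomposes uniquely as the direct sum of simple ideals, one per connected component of its Dynkin diagram, so g ≅ A_2 ⊕ B_3 (dimension 8 + 21 = 29).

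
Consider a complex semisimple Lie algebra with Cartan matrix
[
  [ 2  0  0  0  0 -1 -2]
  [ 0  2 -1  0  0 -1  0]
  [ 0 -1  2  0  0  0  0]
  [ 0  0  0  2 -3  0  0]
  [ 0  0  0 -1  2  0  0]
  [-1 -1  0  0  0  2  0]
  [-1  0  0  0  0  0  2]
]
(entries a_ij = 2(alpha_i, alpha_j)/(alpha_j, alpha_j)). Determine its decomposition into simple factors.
B_5 ⊕ G_2

The diagram associated to this matrix has two connected components: the simple roots {alpha_1, alpha_2, alpha_3, alpha_6, alpha_7} form a chain of 5 nodes with a double edge at one end; the terminal node there is the unique short simple root (B_5), and {alpha_4, alpha_5} form two nodes joined by a triple edge (G_2). A semisimple Lie algebra decomposes uniquely as the direct sum of simple ideals, one per connected component of its Dynkin diagram, so g ≅ B_5 ⊕ G_2 (dimension 55 + 14 = 69).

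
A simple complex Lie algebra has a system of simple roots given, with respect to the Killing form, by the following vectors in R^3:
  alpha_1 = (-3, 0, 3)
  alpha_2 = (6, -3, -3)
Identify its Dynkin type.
Compute the Cartan integers a_ij = 2(alpha_i, alpha_j)/(alpha_j, alpha_j); the resulting 2x2 Cartan matrix is
[[2, -1], [-3, 2]].
The roots have two lengths (squared-length ratio 3:1); the short ones are alpha_{1}. The associated Dynkin diagram is two nodes joined by a triple edge (G_2), so the type is G_2.

G2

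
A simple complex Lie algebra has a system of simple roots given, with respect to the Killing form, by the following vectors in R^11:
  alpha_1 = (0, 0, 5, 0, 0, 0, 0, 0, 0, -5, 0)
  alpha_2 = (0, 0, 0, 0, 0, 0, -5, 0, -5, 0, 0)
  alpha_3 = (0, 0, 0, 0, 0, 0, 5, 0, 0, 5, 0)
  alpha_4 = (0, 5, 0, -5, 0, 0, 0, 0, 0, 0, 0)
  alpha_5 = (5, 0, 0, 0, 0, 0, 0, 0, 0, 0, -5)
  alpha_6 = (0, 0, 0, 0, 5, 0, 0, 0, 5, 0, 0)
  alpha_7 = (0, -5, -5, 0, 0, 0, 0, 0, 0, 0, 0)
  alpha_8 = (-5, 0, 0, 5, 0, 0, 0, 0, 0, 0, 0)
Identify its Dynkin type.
Compute the Cartan integers a_ij = 2(alpha_i, alpha_j)/(alpha_j, alpha_j); the resulting 8x8 Cartan matrix is
[[2, 0, -1, 0, 0, 0, -1, 0], [0, 2, -1, 0, 0, -1, 0, 0], [-1, -1, 2, 0, 0, 0, 0, 0], [0, 0, 0, 2, 0, 0, -1, -1], [0, 0, 0, 0, 2, 0, 0, -1], [0, -1, 0, 0, 0, 2, 0, 0], [-1, 0, 0, -1, 0, 0, 2, 0], [0, 0, 0, -1, -1, 0, 0, 2]].
All simple roots have the same length, so the diagram is simply laced. The associated Dynkin diagram is a chain of 8 nodes with single edges (A_8), so the type is A_8 (the algebra sl(9)).

type A_8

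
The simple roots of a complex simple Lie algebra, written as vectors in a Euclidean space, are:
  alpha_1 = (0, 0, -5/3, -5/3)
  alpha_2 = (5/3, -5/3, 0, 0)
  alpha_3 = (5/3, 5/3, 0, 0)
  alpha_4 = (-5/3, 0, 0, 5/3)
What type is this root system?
D_4 (so(8))

Compute the Cartan integers a_ij = 2(alpha_i, alpha_j)/(alpha_j, alpha_j); the resulting 4x4 Cartan matrix is
[[2, 0, 0, -1], [0, 2, 0, -1], [0, 0, 2, -1], [-1, -1, -1, 2]].
All simple roots have the same length, so the diagram is simply laced. The associated Dynkin diagram is a chain of 2 nodes with a fork of two nodes at one end (D_4), so the type is D_4 (the algebra so(8)).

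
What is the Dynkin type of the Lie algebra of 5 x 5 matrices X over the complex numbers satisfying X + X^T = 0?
B2

This is so(5) with 5 odd, which has dimension 5(5-1)/2 = 10 and rank (5-1)/2 = 2. In the classification of classical Lie algebras, the orthogonal algebra so(2n+1) in an odd number of variables has type B_n; here n = 2, so the Dynkin diagram is a chain of 2 nodes with a double edge at one end; the terminal node there is the unique short simple root (B_2). Hence the type is B_2.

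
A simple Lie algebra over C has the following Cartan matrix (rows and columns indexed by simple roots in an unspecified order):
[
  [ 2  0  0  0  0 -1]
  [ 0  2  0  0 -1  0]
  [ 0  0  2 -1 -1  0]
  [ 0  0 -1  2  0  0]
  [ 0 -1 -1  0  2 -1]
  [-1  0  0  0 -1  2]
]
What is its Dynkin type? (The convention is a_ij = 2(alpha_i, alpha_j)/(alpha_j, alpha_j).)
The matrix has rank 6 with 2's on the diagonal. Reading the off-diagonal entries as Dynkin edges (a single edge where a_ij = a_ji = -1; a double or triple edge where a_ij * a_ji = 2 or 3), the diagram is a chain of 5 nodes with one extra node attached to the third node from one end (E_6). One simple-root ordering that puts it in standard form is (alpha_4, alpha_2, alpha_3, alpha_5, alpha_6, alpha_1). So the algebra is type E_6.

type E_6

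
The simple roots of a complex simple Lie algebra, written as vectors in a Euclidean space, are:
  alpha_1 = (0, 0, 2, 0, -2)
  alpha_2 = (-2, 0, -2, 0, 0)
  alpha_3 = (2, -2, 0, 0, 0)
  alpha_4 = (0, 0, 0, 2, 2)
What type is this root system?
Compute the Cartan integers a_ij = 2(alpha_i, alpha_j)/(alpha_j, alpha_j); the resulting 4x4 Cartan matrix is
[[2, -1, 0, -1], [-1, 2, -1, 0], [0, -1, 2, 0], [-1, 0, 0, 2]].
All simple roots have the same length, so the diagram is simply laced. The associated Dynkin diagram is a chain of 4 nodes with single edges (A_4), so the type is A_4 (the algebra sl(5)).

A_4 (sl(5))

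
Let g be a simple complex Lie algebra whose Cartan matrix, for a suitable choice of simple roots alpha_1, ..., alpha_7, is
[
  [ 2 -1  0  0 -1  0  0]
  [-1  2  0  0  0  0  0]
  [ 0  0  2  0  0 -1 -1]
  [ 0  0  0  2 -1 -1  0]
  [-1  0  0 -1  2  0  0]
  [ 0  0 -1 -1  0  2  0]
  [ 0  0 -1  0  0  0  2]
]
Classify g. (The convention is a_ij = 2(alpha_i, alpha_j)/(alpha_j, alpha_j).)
The matrix has rank 7 with 2's on the diagonal. Reading the off-diagonal entries as Dynkin edges (a single edge where a_ij = a_ji = -1; a double or triple edge where a_ij * a_ji = 2 or 3), the diagram is a chain of 7 nodes with single edges (A_7). One simple-root ordering that puts it in standard form is (alpha_2, alpha_1, alpha_5, alpha_4, alpha_6, alpha_3, alpha_7). So the algebra is type A_7, i.e. sl(8).

A_7 (sl(8))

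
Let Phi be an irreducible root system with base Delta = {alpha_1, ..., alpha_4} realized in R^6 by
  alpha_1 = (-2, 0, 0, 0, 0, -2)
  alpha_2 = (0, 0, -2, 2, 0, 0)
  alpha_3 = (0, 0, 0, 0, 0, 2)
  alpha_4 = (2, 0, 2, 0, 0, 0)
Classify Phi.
Compute the Cartan integers a_ij = 2(alpha_i, alpha_j)/(alpha_j, alpha_j); the resulting 4x4 Cartan matrix is
[[2, 0, -2, -1], [0, 2, 0, -1], [-1, 0, 2, 0], [-1, -1, 0, 2]].
The roots have two lengths (squared-length ratio 2:1); the short ones are alpha_{3}. The associated Dynkin diagram is a chain of 4 nodes with a double edge at one end; the terminal node there is the unique short simple root (B_4), so the type is B_4 (the algebra so(9)).

type B_4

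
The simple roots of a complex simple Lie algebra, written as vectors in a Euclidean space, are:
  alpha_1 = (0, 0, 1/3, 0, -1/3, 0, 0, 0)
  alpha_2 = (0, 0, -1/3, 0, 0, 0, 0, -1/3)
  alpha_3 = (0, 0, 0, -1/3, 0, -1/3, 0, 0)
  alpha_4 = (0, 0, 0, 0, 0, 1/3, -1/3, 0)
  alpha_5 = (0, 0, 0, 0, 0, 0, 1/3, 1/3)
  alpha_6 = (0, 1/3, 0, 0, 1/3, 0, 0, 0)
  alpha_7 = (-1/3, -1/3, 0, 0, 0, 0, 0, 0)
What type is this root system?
type A_7

Compute the Cartan integers a_ij = 2(alpha_i, alpha_j)/(alpha_j, alpha_j); the resulting 7x7 Cartan matrix is
[[2, -1, 0, 0, 0, -1, 0], [-1, 2, 0, 0, -1, 0, 0], [0, 0, 2, -1, 0, 0, 0], [0, 0, -1, 2, -1, 0, 0], [0, -1, 0, -1, 2, 0, 0], [-1, 0, 0, 0, 0, 2, -1], [0, 0, 0, 0, 0, -1, 2]].
All simple roots have the same length, so the diagram is simply laced. The associated Dynkin diagram is a chain of 7 nodes with single edges (A_7), so the type is A_7 (the algebra sl(8)).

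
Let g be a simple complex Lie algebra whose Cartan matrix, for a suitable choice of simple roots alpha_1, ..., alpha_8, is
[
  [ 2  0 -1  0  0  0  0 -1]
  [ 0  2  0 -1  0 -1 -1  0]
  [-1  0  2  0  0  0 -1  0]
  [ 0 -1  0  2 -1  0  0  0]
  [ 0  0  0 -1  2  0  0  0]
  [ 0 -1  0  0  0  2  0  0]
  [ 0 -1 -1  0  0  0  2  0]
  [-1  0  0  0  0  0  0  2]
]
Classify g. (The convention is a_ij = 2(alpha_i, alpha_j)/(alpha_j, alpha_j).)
E_8

The matrix has rank 8 with 2's on the diagonal. Reading the off-diagonal entries as Dynkin edges (a single edge where a_ij = a_ji = -1; a double or triple edge where a_ij * a_ji = 2 or 3), the diagram is a chain of 7 nodes with one extra node attached to the third node from one end (E_8). One simple-root ordering that puts it in standard form is (alpha_5, alpha_6, alpha_4, alpha_2, alpha_7, alpha_3, alpha_1, alpha_8). So the algebra is type E_8.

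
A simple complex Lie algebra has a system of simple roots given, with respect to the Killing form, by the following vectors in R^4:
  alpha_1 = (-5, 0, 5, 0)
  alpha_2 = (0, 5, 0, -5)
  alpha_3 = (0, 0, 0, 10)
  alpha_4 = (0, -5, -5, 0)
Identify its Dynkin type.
Compute the Cartan integers a_ij = 2(alpha_i, alpha_j)/(alpha_j, alpha_j); the resulting 4x4 Cartan matrix is
[[2, 0, 0, -1], [0, 2, -1, -1], [0, -2, 2, 0], [-1, -1, 0, 2]].
The roots have two lengths (squared-length ratio 2:1); the short ones are alpha_{1,2,4}. The associated Dynkin diagram is a chain of 4 nodes with a double edge at one end; the terminal node there is the unique long simple root (C_4), so the type is C_4 (the algebra sp(8)).

type C_4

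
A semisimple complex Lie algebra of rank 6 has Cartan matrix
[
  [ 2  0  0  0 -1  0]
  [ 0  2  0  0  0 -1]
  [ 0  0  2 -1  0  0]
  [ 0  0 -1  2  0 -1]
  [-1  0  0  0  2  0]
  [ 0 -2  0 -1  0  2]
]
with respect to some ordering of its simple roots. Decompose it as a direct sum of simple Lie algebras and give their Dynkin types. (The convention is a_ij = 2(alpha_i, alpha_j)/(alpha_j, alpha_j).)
The diagram associated to this matrix has two connected components: the simple roots {alpha_1, alpha_5} form a chain of 2 nodes with single edges (A_2), and {alpha_2, alpha_3, alpha_4, alpha_6} form a chain of 4 nodes with a double edge at one end; the terminal node there is the unique short simple root (B_4). A semisimple Lie algebra decomposes uniquely as the direct sum of simple ideals, one per connected component of its Dynkin diagram, so g ≅ A_2 ⊕ B_4 (dimension 8 + 36 = 44).

A2 + B4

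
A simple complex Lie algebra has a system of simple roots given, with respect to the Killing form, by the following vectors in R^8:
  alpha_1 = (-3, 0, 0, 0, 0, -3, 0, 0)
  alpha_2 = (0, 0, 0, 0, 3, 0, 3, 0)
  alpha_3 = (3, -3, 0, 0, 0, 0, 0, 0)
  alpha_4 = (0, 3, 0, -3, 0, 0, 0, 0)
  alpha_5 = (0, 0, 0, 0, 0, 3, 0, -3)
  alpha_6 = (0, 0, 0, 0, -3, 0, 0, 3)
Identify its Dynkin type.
A_6

Compute the Cartan integers a_ij = 2(alpha_i, alpha_j)/(alpha_j, alpha_j); the resulting 6x6 Cartan matrix is
[[2, 0, -1, 0, -1, 0], [0, 2, 0, 0, 0, -1], [-1, 0, 2, -1, 0, 0], [0, 0, -1, 2, 0, 0], [-1, 0, 0, 0, 2, -1], [0, -1, 0, 0, -1, 2]].
All simple roots have the same length, so the diagram is simply laced. The associated Dynkin diagram is a chain of 6 nodes with single edges (A_6), so the type is A_6 (the algebra sl(7)).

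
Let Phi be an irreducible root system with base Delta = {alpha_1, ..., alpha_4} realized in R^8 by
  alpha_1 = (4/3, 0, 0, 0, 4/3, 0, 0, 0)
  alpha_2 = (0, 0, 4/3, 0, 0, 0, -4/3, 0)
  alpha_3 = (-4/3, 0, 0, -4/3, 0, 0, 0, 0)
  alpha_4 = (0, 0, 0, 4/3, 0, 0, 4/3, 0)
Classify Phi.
Compute the Cartan integers a_ij = 2(alpha_i, alpha_j)/(alpha_j, alpha_j); the resulting 4x4 Cartan matrix is
[[2, 0, -1, 0], [0, 2, 0, -1], [-1, 0, 2, -1], [0, -1, -1, 2]].
All simple roots have the same length, so the diagram is simply laced. The associated Dynkin diagram is a chain of 4 nodes with single edges (A_4), so the type is A_4 (the algebra sl(5)).

A_4 (sl(5))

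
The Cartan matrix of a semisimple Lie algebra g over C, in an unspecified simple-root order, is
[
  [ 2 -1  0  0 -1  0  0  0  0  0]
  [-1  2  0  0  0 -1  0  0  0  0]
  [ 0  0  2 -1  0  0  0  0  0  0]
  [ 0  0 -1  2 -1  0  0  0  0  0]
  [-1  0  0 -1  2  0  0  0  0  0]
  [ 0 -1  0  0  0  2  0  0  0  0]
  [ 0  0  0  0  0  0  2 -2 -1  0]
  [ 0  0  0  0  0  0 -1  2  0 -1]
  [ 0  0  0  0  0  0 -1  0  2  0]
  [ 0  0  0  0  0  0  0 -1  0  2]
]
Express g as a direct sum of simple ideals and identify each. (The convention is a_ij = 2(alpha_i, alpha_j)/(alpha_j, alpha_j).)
A_6 + F_4

The diagram associated to this matrix has two connected components: the simple roots {alpha_1, alpha_2, alpha_3, alpha_4, alpha_5, alpha_6} form a chain of 6 nodes with single edges (A_6), and {alpha_7, alpha_8, alpha_9, alpha_10} form a chain of 4 nodes with a double edge between the middle two (F_4). A semisimple Lie algebra decomposes uniquely as the direct sum of simple ideals, one per connected component of its Dynkin diagram, so g ≅ A_6 ⊕ F_4 (dimension 48 + 52 = 100).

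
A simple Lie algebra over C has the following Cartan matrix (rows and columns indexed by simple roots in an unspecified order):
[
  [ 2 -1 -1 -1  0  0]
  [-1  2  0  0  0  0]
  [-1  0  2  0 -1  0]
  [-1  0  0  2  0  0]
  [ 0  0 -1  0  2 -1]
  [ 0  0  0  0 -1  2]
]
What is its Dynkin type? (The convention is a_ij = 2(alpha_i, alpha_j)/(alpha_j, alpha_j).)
The matrix has rank 6 with 2's on the diagonal. Reading the off-diagonal entries as Dynkin edges (a single edge where a_ij = a_ji = -1; a double or triple edge where a_ij * a_ji = 2 or 3), the diagram is a chain of 4 nodes with a fork of two nodes at one end (D_6). One simple-root ordering that puts it in standard form is (alpha_6, alpha_5, alpha_3, alpha_1, alpha_2, alpha_4). So the algebra is type D_6, i.e. so(12).

type D_6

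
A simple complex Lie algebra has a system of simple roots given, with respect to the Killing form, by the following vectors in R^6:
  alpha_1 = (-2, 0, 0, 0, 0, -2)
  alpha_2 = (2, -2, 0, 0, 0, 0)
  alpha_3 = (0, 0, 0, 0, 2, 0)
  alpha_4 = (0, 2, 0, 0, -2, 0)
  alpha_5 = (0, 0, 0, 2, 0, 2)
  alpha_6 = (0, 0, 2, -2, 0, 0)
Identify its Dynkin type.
B_6 (so(13))

Compute the Cartan integers a_ij = 2(alpha_i, alpha_j)/(alpha_j, alpha_j); the resulting 6x6 Cartan matrix is
[[2, -1, 0, 0, -1, 0], [-1, 2, 0, -1, 0, 0], [0, 0, 2, -1, 0, 0], [0, -1, -2, 2, 0, 0], [-1, 0, 0, 0, 2, -1], [0, 0, 0, 0, -1, 2]].
The roots have two lengths (squared-length ratio 2:1); the short ones are alpha_{3}. The associated Dynkin diagram is a chain of 6 nodes with a double edge at one end; the terminal node there is the unique short simple root (B_6), so the type is B_6 (the algebra so(13)).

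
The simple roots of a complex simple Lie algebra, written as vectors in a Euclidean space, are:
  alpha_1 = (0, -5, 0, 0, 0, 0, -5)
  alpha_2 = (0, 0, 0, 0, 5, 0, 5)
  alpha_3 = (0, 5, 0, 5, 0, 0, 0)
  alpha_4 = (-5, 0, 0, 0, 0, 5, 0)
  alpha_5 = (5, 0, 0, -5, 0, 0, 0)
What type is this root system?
Compute the Cartan integers a_ij = 2(alpha_i, alpha_j)/(alpha_j, alpha_j); the resulting 5x5 Cartan matrix is
[[2, -1, -1, 0, 0], [-1, 2, 0, 0, 0], [-1, 0, 2, 0, -1], [0, 0, 0, 2, -1], [0, 0, -1, -1, 2]].
All simple roots have the same length, so the diagram is simply laced. The associated Dynkin diagram is a chain of 5 nodes with single edges (A_5), so the type is A_5 (the algebra sl(6)).

A_5 (sl(6))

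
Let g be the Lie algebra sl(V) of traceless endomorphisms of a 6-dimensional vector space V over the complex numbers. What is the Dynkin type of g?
This is sl(6), which has dimension 6^2 - 1 = 35 and rank 6 - 1 = 5 (a Cartan subalgebra is the diagonal traceless matrices). In the classification of classical Lie algebras, the special linear algebra sl(n+1) has type A_n; here n = 5, so the Dynkin diagram is a chain of 5 nodes with single edges (A_5). Hence the type is A_5.

type A_5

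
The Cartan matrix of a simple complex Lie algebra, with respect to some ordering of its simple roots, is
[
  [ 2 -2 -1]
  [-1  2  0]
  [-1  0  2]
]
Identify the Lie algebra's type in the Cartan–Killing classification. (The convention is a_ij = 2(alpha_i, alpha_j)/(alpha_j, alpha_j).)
The matrix has rank 3 with 2's on the diagonal. Reading the off-diagonal entries as Dynkin edges (a single edge where a_ij = a_ji = -1; a double or triple edge where a_ij * a_ji = 2 or 3), the diagram is a chain of 3 nodes with a double edge at one end; the terminal node there is the unique short simple root (B_3). One simple-root ordering that puts it in standard form is (alpha_3, alpha_1, alpha_2). So the algebra is type B_3, i.e. so(7).

B_3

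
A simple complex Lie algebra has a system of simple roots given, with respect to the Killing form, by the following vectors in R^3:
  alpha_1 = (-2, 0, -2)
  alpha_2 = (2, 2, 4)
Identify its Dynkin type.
Compute the Cartan integers a_ij = 2(alpha_i, alpha_j)/(alpha_j, alpha_j); the resulting 2x2 Cartan matrix is
[[2, -1], [-3, 2]].
The roots have two lengths (squared-length ratio 3:1); the short ones are alpha_{1}. The associated Dynkin diagram is two nodes joined by a triple edge (G_2), so the type is G_2.

G2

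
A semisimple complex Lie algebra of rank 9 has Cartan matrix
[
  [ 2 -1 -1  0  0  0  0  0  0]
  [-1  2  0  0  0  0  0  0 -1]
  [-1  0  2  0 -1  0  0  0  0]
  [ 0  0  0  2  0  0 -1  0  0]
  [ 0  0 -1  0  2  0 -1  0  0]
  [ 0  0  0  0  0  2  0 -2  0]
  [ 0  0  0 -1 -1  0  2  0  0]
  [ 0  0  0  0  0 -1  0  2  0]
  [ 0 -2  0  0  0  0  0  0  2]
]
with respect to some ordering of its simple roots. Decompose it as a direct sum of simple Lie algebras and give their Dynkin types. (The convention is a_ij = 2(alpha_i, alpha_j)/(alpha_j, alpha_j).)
B_2 ⊕ C_7

The diagram associated to this matrix has two connected components: the simple roots {alpha_6, alpha_8} form a chain of 2 nodes with a double edge at one end; the terminal node there is the unique short simple root (B_2), and {alpha_1, alpha_2, alpha_3, alpha_4, alpha_5, alpha_7, alpha_9} form a chain of 7 nodes with a double edge at one end; the terminal node there is the unique long simple root (C_7). A semisimple Lie algebra decomposes uniquely as the direct sum of simple ideals, one per connected component of its Dynkin diagram, so g ≅ B_2 ⊕ C_7 (dimension 10 + 105 = 115).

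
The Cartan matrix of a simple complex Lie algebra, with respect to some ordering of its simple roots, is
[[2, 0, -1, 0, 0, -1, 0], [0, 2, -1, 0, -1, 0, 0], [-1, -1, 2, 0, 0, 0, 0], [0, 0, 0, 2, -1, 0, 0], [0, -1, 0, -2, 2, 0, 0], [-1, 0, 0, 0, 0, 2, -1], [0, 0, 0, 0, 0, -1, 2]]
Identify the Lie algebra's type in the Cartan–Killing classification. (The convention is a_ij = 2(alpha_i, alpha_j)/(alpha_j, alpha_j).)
type B_7

The matrix has rank 7 with 2's on the diagonal. Reading the off-diagonal entries as Dynkin edges (a single edge where a_ij = a_ji = -1; a double or triple edge where a_ij * a_ji = 2 or 3), the diagram is a chain of 7 nodes with a double edge at one end; the terminal node there is the unique short simple root (B_7). One simple-root ordering that puts it in standard form is (alpha_7, alpha_6, alpha_1, alpha_3, alpha_2, alpha_5, alpha_4). So the algebra is type B_7, i.e. so(15).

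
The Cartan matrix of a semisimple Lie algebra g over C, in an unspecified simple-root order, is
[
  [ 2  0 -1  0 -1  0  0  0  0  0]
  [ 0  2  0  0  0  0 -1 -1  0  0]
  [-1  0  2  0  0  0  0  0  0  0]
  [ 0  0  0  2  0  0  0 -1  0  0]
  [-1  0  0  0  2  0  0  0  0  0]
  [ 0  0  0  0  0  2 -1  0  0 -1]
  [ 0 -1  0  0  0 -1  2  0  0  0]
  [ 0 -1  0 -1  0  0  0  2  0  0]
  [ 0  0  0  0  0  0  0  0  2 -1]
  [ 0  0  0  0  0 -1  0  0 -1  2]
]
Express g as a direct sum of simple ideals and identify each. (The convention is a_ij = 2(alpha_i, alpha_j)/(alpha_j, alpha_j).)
A_3 (sl(4)) + A_7 (sl(8))

The diagram associated to this matrix has two connected components: the simple roots {alpha_1, alpha_3, alpha_5} form a chain of 3 nodes with single edges (A_3), and {alpha_2, alpha_4, alpha_6, alpha_7, alpha_8, alpha_9, alpha_10} form a chain of 7 nodes with single edges (A_7). A semisimple Lie algebra decomposes uniquely as the direct sum of simple ideals, one per connected component of its Dynkin diagram, so g ≅ A_3 ⊕ A_7 (dimension 15 + 63 = 78).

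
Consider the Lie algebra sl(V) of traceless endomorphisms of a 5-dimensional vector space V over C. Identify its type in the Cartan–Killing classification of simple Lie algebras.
This is sl(5), which has dimension 5^2 - 1 = 24 and rank 5 - 1 = 4 (a Cartan subalgebra is the diagonal traceless matrices). In the classification of classical Lie algebras, the special linear algebra sl(n+1) has type A_n; here n = 4, so the Dynkin diagram is a chain of 4 nodes with single edges (A_4). Hence the type is A_4.

A_4 (sl(5))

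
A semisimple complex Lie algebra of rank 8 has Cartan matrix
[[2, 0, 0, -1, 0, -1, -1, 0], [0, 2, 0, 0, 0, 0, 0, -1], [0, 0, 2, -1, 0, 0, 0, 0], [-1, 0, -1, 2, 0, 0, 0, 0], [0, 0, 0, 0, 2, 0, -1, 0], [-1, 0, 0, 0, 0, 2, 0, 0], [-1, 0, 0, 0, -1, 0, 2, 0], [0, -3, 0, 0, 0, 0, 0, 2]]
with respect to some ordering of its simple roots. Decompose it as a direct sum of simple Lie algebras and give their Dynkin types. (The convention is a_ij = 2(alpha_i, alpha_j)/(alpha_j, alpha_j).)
The diagram associated to this matrix has two connected components: the simple roots {alpha_1, alpha_3, alpha_4, alpha_5, alpha_6, alpha_7} form a chain of 5 nodes with one extra node attached to the third node from one end (E_6), and {alpha_2, alpha_8} form two nodes joined by a triple edge (G_2). A semisimple Lie algebra decomposes uniquely as the direct sum of simple ideals, one per connected component of its Dynkin diagram, so g ≅ E_6 ⊕ G_2 (dimension 78 + 14 = 92).

E6 ⊕ G2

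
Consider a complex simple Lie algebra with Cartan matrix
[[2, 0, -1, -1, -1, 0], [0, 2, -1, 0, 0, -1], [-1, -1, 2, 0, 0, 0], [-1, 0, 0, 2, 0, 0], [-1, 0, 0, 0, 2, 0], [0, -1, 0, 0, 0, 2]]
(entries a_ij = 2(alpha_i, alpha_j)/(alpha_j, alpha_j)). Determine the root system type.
D_6 (so(12))

The matrix has rank 6 with 2's on the diagonal. Reading the off-diagonal entries as Dynkin edges (a single edge where a_ij = a_ji = -1; a double or triple edge where a_ij * a_ji = 2 or 3), the diagram is a chain of 4 nodes with a fork of two nodes at one end (D_6). One simple-root ordering that puts it in standard form is (alpha_6, alpha_2, alpha_3, alpha_1, alpha_5, alpha_4). So the algebra is type D_6, i.e. so(12).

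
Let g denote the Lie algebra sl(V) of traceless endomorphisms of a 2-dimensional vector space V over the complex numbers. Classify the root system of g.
This is sl(2), which has dimension 2^2 - 1 = 3 and rank 2 - 1 = 1 (a Cartan subalgebra is the diagonal traceless matrices). In the classification of classical Lie algebras, the special linear algebra sl(n+1) has type A_n; here n = 1, so the Dynkin diagram is a chain of 1 nodes with single edges (A_1). Hence the type is A_1.

A1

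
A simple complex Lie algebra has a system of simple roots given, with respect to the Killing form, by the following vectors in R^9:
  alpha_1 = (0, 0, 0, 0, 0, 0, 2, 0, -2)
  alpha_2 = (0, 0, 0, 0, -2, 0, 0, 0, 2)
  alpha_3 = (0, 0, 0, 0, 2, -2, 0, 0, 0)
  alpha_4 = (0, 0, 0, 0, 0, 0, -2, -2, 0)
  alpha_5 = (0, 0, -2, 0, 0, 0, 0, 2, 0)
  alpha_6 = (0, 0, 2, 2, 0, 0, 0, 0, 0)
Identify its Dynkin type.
Compute the Cartan integers a_ij = 2(alpha_i, alpha_j)/(alpha_j, alpha_j); the resulting 6x6 Cartan matrix is
[[2, -1, 0, -1, 0, 0], [-1, 2, -1, 0, 0, 0], [0, -1, 2, 0, 0, 0], [-1, 0, 0, 2, -1, 0], [0, 0, 0, -1, 2, -1], [0, 0, 0, 0, -1, 2]].
All simple roots have the same length, so the diagram is simply laced. The associated Dynkin diagram is a chain of 6 nodes with single edges (A_6), so the type is A_6 (the algebra sl(7)).

type A_6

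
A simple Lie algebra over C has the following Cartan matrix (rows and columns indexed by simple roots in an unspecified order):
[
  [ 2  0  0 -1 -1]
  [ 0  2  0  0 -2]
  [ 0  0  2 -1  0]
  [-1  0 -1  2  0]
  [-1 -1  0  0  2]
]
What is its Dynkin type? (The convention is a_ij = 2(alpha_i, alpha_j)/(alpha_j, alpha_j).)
The matrix has rank 5 with 2's on the diagonal. Reading the off-diagonal entries as Dynkin edges (a single edge where a_ij = a_ji = -1; a double or triple edge where a_ij * a_ji = 2 or 3), the diagram is a chain of 5 nodes with a double edge at one end; the terminal node there is the unique long simple root (C_5). One simple-root ordering that puts it in standard form is (alpha_3, alpha_4, alpha_1, alpha_5, alpha_2). So the algebra is type C_5, i.e. sp(10).

C_5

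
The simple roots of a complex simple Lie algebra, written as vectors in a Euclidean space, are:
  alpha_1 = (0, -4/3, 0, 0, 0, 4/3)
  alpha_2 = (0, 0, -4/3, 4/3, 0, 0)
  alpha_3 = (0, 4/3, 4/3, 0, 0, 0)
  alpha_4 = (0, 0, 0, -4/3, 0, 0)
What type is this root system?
Compute the Cartan integers a_ij = 2(alpha_i, alpha_j)/(alpha_j, alpha_j); the resulting 4x4 Cartan matrix is
[[2, 0, -1, 0], [0, 2, -1, -2], [-1, -1, 2, 0], [0, -1, 0, 2]].
The roots have two lengths (squared-length ratio 2:1); the short ones are alpha_{4}. The associated Dynkin diagram is a chain of 4 nodes with a double edge at one end; the terminal node there is the unique short simple root (B_4), so the type is B_4 (the algebra so(9)).

type B_4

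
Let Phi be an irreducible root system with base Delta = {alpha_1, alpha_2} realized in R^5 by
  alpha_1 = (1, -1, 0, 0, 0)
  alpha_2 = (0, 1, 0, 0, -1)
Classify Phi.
type A_2

Compute the Cartan integers a_ij = 2(alpha_i, alpha_j)/(alpha_j, alpha_j); the resulting 2x2 Cartan matrix is
[[2, -1], [-1, 2]].
All simple roots have the same length, so the diagram is simply laced. The associated Dynkin diagram is a chain of 2 nodes with single edges (A_2), so the type is A_2 (the algebra sl(3)).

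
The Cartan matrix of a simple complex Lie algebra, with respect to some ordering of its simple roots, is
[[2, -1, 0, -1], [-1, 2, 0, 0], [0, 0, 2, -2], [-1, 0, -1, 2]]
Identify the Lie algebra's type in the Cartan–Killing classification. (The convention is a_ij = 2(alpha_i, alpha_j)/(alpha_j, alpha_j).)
C_4

The matrix has rank 4 with 2's on the diagonal. Reading the off-diagonal entries as Dynkin edges (a single edge where a_ij = a_ji = -1; a double or triple edge where a_ij * a_ji = 2 or 3), the diagram is a chain of 4 nodes with a double edge at one end; the terminal node there is the unique long simple root (C_4). One simple-root ordering that puts it in standard form is (alpha_2, alpha_1, alpha_4, alpha_3). So the algebra is type C_4, i.e. sp(8).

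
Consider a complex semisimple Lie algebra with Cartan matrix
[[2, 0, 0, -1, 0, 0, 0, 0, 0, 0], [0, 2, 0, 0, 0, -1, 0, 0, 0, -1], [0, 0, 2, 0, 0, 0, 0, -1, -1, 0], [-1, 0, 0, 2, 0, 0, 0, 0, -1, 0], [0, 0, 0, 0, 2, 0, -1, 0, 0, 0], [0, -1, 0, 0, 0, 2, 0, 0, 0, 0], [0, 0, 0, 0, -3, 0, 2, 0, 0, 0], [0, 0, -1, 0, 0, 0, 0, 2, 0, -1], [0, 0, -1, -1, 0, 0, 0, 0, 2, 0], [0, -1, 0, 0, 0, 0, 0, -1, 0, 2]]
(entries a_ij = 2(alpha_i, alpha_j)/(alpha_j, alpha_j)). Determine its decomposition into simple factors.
A_8 ⊕ G_2

The diagram associated to this matrix has two connected components: the simple roots {alpha_1, alpha_2, alpha_3, alpha_4, alpha_6, alpha_8, alpha_9, alpha_10} form a chain of 8 nodes with single edges (A_8), and {alpha_5, alpha_7} form two nodes joined by a triple edge (G_2). A semisimple Lie algebra decomposes uniquely as the direct sum of simple ideals, one per connected component of its Dynkin diagram, so g ≅ A_8 ⊕ G_2 (dimension 80 + 14 = 94).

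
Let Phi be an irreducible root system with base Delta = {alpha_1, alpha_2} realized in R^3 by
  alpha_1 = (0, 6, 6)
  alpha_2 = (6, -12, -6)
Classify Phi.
G2

Compute the Cartan integers a_ij = 2(alpha_i, alpha_j)/(alpha_j, alpha_j); the resulting 2x2 Cartan matrix is
[[2, -1], [-3, 2]].
The roots have two lengths (squared-length ratio 3:1); the short ones are alpha_{1}. The associated Dynkin diagram is two nodes joined by a triple edge (G_2), so the type is G_2.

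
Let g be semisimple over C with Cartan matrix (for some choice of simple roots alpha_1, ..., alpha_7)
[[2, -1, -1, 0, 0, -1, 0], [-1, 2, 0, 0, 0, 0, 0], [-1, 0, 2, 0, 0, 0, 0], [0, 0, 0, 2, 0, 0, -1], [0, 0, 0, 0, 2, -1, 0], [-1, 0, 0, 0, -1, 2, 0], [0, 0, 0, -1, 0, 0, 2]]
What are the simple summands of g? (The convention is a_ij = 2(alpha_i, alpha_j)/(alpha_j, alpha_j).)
type A_2 ⊕ type D_5

The diagram associated to this matrix has two connected components: the simple roots {alpha_4, alpha_7} form a chain of 2 nodes with single edges (A_2), and {alpha_1, alpha_2, alpha_3, alpha_5, alpha_6} form a chain of 3 nodes with a fork of two nodes at one end (D_5). A semisimple Lie algebra decomposes uniquely as the direct sum of simple ideals, one per connected component of its Dynkin diagram, so g ≅ A_2 ⊕ D_5 (dimension 8 + 45 = 53).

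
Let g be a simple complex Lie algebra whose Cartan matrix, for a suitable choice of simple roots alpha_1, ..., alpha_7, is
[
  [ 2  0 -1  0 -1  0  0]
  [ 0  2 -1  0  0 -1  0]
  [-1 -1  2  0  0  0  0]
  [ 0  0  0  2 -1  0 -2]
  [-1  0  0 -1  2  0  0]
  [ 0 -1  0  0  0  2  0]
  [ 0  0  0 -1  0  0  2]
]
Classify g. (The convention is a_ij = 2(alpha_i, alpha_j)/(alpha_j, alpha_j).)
B7

The matrix has rank 7 with 2's on the diagonal. Reading the off-diagonal entries as Dynkin edges (a single edge where a_ij = a_ji = -1; a double or triple edge where a_ij * a_ji = 2 or 3), the diagram is a chain of 7 nodes with a double edge at one end; the terminal node there is the unique short simple root (B_7). One simple-root ordering that puts it in standard form is (alpha_6, alpha_2, alpha_3, alpha_1, alpha_5, alpha_4, alpha_7). So the algebra is type B_7, i.e. so(15).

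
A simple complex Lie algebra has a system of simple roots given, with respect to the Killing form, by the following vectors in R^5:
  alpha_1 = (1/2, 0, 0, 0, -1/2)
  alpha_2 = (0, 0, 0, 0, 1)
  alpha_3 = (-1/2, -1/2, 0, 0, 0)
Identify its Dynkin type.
C_3

Compute the Cartan integers a_ij = 2(alpha_i, alpha_j)/(alpha_j, alpha_j); the resulting 3x3 Cartan matrix is
[[2, -1, -1], [-2, 2, 0], [-1, 0, 2]].
The roots have two lengths (squared-length ratio 2:1); the short ones are alpha_{1,3}. The associated Dynkin diagram is a chain of 3 nodes with a double edge at one end; the terminal node there is the unique long simple root (C_3), so the type is C_3 (the algebra sp(6)).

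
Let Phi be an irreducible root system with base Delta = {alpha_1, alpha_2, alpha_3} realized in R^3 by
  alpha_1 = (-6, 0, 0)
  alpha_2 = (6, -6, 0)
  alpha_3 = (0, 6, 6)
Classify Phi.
Compute the Cartan integers a_ij = 2(alpha_i, alpha_j)/(alpha_j, alpha_j); the resulting 3x3 Cartan matrix is
[[2, -1, 0], [-2, 2, -1], [0, -1, 2]].
The roots have two lengths (squared-length ratio 2:1); the short ones are alpha_{1}. The associated Dynkin diagram is a chain of 3 nodes with a double edge at one end; the terminal node there is the unique short simple root (B_3), so the type is B_3 (the algebra so(7)).

B_3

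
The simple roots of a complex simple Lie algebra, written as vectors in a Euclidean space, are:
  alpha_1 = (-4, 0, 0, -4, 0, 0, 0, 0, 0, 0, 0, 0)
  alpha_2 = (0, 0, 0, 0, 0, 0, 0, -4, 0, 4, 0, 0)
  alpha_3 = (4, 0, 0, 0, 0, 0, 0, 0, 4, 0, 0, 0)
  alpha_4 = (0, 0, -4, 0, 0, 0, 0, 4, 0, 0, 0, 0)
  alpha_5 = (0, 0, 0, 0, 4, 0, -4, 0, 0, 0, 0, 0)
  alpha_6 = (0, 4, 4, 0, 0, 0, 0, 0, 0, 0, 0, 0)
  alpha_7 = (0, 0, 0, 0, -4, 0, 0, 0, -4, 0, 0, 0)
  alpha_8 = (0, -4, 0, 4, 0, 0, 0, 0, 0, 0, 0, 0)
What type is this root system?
Compute the Cartan integers a_ij = 2(alpha_i, alpha_j)/(alpha_j, alpha_j); the resulting 8x8 Cartan matrix is
[[2, 0, -1, 0, 0, 0, 0, -1], [0, 2, 0, -1, 0, 0, 0, 0], [-1, 0, 2, 0, 0, 0, -1, 0], [0, -1, 0, 2, 0, -1, 0, 0], [0, 0, 0, 0, 2, 0, -1, 0], [0, 0, 0, -1, 0, 2, 0, -1], [0, 0, -1, 0, -1, 0, 2, 0], [-1, 0, 0, 0, 0, -1, 0, 2]].
All simple roots have the same length, so the diagram is simply laced. The associated Dynkin diagram is a chain of 8 nodes with single edges (A_8), so the type is A_8 (the algebra sl(9)).

A_8 (sl(9))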